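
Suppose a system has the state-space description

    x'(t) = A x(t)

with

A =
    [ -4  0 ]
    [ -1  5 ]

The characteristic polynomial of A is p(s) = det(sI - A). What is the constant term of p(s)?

For a 2×2 matrix, det(sI - A) = s^2 - (tr A)s + det A.
tr A = 1, det A = -20.
So p(s) = s^2 - s - 20.
The constant term is -20.

-20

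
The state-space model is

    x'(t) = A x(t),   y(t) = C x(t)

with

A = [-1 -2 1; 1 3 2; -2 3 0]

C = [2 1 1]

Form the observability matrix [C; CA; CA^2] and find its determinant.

-263

CA = [[-3, 2, 4]]
CA^2 = [[-3, 24, 1]]
Observability matrix O = [C; CA; CA^2] = [[2, 1, 1], [-3, 2, 4], [-3, 24, 1]]
Expanding along the first row, det(O) = 2·(2·1 - 4·24) - 1·((-3)·1 - 4·(-3)) + 1·((-3)·24 - 2·(-3)) = 2·(-94) - 1·9 + 1·(-66) = -263
Since det(O) ≠ 0, rank(O) = 3 and the system is completely observable.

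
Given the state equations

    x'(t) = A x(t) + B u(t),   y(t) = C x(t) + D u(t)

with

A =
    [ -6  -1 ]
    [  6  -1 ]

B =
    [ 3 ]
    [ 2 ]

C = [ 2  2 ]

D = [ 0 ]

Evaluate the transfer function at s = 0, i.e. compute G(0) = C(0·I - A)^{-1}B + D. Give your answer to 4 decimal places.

5.1667

G(0) = C(-A)^{-1}B + D = -C A^{-1} B + D.
det A = 12, so A^{-1} = (1/12)·adj(A) = [[-1/12, 1/12], [-1/2, -1/2]]
A^{-1} B = [-1/12, -5/2]^T
C A^{-1} B = -31/6
G(0) = D - C A^{-1} B = 0 - (-31/6) = 31/6 ≈ 5.1667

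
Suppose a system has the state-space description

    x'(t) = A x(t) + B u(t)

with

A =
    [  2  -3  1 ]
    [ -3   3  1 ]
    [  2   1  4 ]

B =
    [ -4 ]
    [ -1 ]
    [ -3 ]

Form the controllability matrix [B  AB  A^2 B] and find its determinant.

-397

AB = [[-8], [6], [-21]]
A^2B = [[-55], [21], [-94]]
Controllability matrix C = [B  AB  A^2B] = [[-4, -8, -55], [-1, 6, 21], [-3, -21, -94]]
Expanding along the first row, det(C) = (-4)·(6·(-94) - 21·(-21)) - (-8)·((-1)·(-94) - 21·(-3)) + (-55)·((-1)·(-21) - 6·(-3)) = (-4)·(-123) - (-8)·157 + (-55)·39 = -397
Since det(C) ≠ 0, rank(C) = 3 and the system is completely controllable.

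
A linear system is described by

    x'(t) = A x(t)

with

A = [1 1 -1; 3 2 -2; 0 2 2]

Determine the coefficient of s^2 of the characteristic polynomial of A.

Expand det(sI - A) for the 3×3 matrix.
p(s) = s^3 - 5s^2 + 9s + 4.
(Check: constant term = det(-A) = (-1)^3 det A = 4; coefficient of s^2 = -tr A = -5.)
The coefficient of s^2 is -5.

-5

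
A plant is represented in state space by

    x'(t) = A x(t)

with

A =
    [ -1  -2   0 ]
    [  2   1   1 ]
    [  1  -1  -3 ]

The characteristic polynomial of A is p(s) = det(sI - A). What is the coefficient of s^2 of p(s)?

3

Expand det(sI - A) for the 3×3 matrix.
p(s) = s^3 + 3s^2 + 4s + 12.
(Check: constant term = det(-A) = (-1)^3 det A = 12; coefficient of s^2 = -tr A = 3.)
The coefficient of s^2 is 3.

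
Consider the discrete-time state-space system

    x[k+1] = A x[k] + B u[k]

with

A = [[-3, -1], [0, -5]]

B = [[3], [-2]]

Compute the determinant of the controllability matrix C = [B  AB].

AB = [[-7], [10]]
Controllability matrix C = [B  AB] = [[3, -7], [-2, 10]]
det(C) = 3·10 - (-7)·(-2) = 30 - 14 = 16
Since det(C) ≠ 0, rank(C) = 2 and the system is completely controllable.

16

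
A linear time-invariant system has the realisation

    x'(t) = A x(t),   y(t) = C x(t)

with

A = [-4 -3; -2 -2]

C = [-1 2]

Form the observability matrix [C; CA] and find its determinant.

CA = [[0, -1]]
Observability matrix O = [C; CA] = [[-1, 2], [0, -1]]
det(O) = (-1)·(-1) - 2·0 = 1 - 0 = 1
Since det(O) ≠ 0, rank(O) = 2 and the system is completely observable.

1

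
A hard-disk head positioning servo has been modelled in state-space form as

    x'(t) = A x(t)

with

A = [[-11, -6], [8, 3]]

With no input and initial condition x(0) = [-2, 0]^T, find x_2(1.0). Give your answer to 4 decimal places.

-0.3444

det(sI - A) = s^2 - (tr A)s + det A, with tr A = (-11) + 3 = -8 and det A = (-11)·3 - (-6)·8 = -33 - (-48) = 15.
So p(s) = det(sI - A) = s^2 + 8s + 15.
Factor s^2 + 8s + 15: two numbers with sum -8 and product 15 are -3 and -5, so s^2 + 8s + 15 = (s + 3)(s + 5).
Hence p(s) = (s + 3) (s + 5), with roots -5, -3.
The eigenvalues -5, -3 are distinct and real, so A is diagonalisable and x(t) = e^{At} x(0) = V diag(e^{λ_i t}) V^{-1} x(0), where the columns of V are the eigenvectors.
λ = -5: A - (-5)I = [[-6, -6], [8, 8]]. Row 1 gives (-6)·v1 + (-6)·v2 = 0, so take v_1 = [1, -1]^T.
λ = -3: A - (-3)I = [[-8, -6], [8, 6]]. Row 1 gives (-8)·v1 + (-6)·v2 = 0, so take v_2 = [-3, 4]^T.
V = [v_1 v_2] = [[1, -3], [-1, 4]] has det V = 1, so V^{-1} = adj(V)/det V = [[4, 3], [1, 1]].
Modal coordinates z(0) = V^{-1} x(0): 4·(-2) + 3·0 = -8; 1·(-2) + 1·0 = -2; so z(0) = [-8, -2]^T.
x_2(t) = Σ_i (v_i)_2 · z_i(0) · e^{λ_i t} (row 2 of V times the modal terms).
x_2(1.0) = (-1)·(-8)·e^{-5·1.0} + 4·(-2)·e^{-3·1.0} = 8·0.006738 + (-8)·0.049787 = -0.3444.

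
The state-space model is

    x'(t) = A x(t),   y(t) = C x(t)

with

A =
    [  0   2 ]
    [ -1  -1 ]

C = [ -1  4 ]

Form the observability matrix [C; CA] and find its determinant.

22

CA = [[-4, -6]]
Observability matrix O = [C; CA] = [[-1, 4], [-4, -6]]
det(O) = (-1)·(-6) - 4·(-4) = 6 - (-16) = 22
Since det(O) ≠ 0, rank(O) = 2 and the system is completely observable.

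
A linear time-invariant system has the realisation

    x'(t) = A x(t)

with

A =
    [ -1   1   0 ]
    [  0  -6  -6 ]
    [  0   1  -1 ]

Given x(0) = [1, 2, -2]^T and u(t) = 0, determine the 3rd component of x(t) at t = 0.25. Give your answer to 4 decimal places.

-1.1537

det(sI - A) = s^3 - (tr A)s^2 + (M11 + M22 + M33)s - det A, where Mii is the 2×2 principal minor of A obtained by deleting row i and column i.
tr A = (-1) + (-6) + (-1) = -8; M11 = (-6)·(-1) - (-6)·1 = 6 - (-6) = 12; M22 = (-1)·(-1) - 0·0 = 1 - 0 = 1; M33 = (-1)·(-6) - 1·0 = 6 - 0 = 6; sum of minors = 19.
det A = (-1)·((-6)·(-1) - (-6)·1) - 1·(0·(-1) - (-6)·0) + 0·(0·1 - (-6)·0) = (-1)·12 - 1·0 + 0·0 = -12.
So p(s) = det(sI - A) = s^3 + 8s^2 + 19s + 12.
Rational-root test: any integer root divides 12. Testing small divisors, s = -1 works: p(-1) = -1 + 8 + (-19) + 12 = 0, so (s + 1) is a factor.
Dividing, p(s) = (s + 1)(s^2 + 7s + 12).
Factor s^2 + 7s + 12: two numbers with sum -7 and product 12 are -3 and -4, so s^2 + 7s + 12 = (s + 3)(s + 4).
Hence p(s) = (s + 1) (s + 3) (s + 4), with roots -4, -3, -1.
The eigenvalues -4, -3, -1 are distinct and real, so A is diagonalisable and x(t) = e^{At} x(0) = V diag(e^{λ_i t}) V^{-1} x(0), where the columns of V are the eigenvectors.
λ = -4: A - (-4)I = [[3, 1, 0], [0, -2, -6], [0, 1, 3]]. v must be orthogonal to every row; (row 1) × (row 2) = [-6, 18, -6], so take v_1 = [1, -3, 1]^T.
λ = -3: A - (-3)I = [[2, 1, 0], [0, -3, -6], [0, 1, 2]]. v must be orthogonal to every row; (row 1) × (row 2) = [-6, 12, -6], so take v_2 = [1, -2, 1]^T.
λ = -1: A - (-1)I = [[0, 1, 0], [0, -5, -6], [0, 1, 0]]. v must be orthogonal to every row; (row 1) × (row 2) = [-6, 0, 0], so take v_3 = [1, 0, 0]^T.
V = [v_1 v_2 v_3] = [[1, 1, 1], [-3, -2, 0], [1, 1, 0]] has det V = -1, so V^{-1} = adj(V)/det V = [[0, -1, -2], [0, 1, 3], [1, 0, -1]].
Modal coordinates z(0) = V^{-1} x(0): 0·1 + (-1)·2 + (-2)·(-2) = 2; 0·1 + 1·2 + 3·(-2) = -4; 1·1 + 0·2 + (-1)·(-2) = 3; so z(0) = [2, -4, 3]^T.
x_3(t) = Σ_i (v_i)_3 · z_i(0) · e^{λ_i t} (row 3 of V times the modal terms).
x_3(0.25) = 1·2·e^{-4·0.25} + 1·(-4)·e^{-3·0.25} + 0·3·e^{-1·0.25} = 2·0.367879 + (-4)·0.472367 + 0·0.778801 = -1.1537.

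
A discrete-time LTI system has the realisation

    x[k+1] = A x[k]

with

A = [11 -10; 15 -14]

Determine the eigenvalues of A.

det(zI - A) = z^2 - (tr A)z + det A, with tr A = 11 + (-14) = -3 and det A = 11·(-14) - (-10)·15 = -154 - (-150) = -4.
So p(z) = det(zI - A) = z^2 + 3z - 4.
Factor z^2 + 3z - 4: two numbers with sum -3 and product -4 are 1 and -4, so z^2 + 3z - 4 = (z - 1)(z + 4).
Hence p(z) = (z - 1) (z + 4), with roots -4, 1.

-4, 1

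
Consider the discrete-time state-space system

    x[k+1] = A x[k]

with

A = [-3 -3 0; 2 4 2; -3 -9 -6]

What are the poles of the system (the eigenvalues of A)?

det(zI - A) = z^3 - (tr A)z^2 + (M11 + M22 + M33)z - det A, where Mii is the 2×2 principal minor of A obtained by deleting row i and column i.
tr A = (-3) + 4 + (-6) = -5; M11 = 4·(-6) - 2·(-9) = -24 - (-18) = -6; M22 = (-3)·(-6) - 0·(-3) = 18 - 0 = 18; M33 = (-3)·4 - (-3)·2 = -12 - (-6) = -6; sum of minors = 6.
det A = (-3)·(4·(-6) - 2·(-9)) - (-3)·(2·(-6) - 2·(-3)) + 0·(2·(-9) - 4·(-3)) = (-3)·(-6) - (-3)·(-6) + 0·(-6) = 0.
So p(z) = det(zI - A) = z^3 + 5z^2 + 6z.
The constant term is 0, so p(z) = z(z^2 + 5z + 6).
Factor z^2 + 5z + 6: two numbers with sum -5 and product 6 are -2 and -3, so z^2 + 5z + 6 = (z + 2)(z + 3).
Hence p(z) = z (z + 2) (z + 3), with roots -3, -2, 0.

-3, -2, 0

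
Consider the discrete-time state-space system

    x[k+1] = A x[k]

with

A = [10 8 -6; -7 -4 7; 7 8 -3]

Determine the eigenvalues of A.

det(zI - A) = z^3 - (tr A)z^2 + (M11 + M22 + M33)z - det A, where Mii is the 2×2 principal minor of A obtained by deleting row i and column i.
tr A = 10 + (-4) + (-3) = 3; M11 = (-4)·(-3) - 7·8 = 12 - 56 = -44; M22 = 10·(-3) - (-6)·7 = -30 - (-42) = 12; M33 = 10·(-4) - 8·(-7) = -40 - (-56) = 16; sum of minors = -16.
det A = 10·((-4)·(-3) - 7·8) - 8·((-7)·(-3) - 7·7) + (-6)·((-7)·8 - (-4)·7) = 10·(-44) - 8·(-28) + (-6)·(-28) = -48.
So p(z) = det(zI - A) = z^3 - 3z^2 - 16z + 48.
Rational-root test: any integer root divides 48. Testing small divisors, z = 3 works: p(3) = 27 + (-27) + (-48) + 48 = 0, so (z - 3) is a factor.
Dividing, p(z) = (z - 3)(z^2 - 16).
Factor z^2 - 16: two numbers with sum 0 and product -16 are 4 and -4, so z^2 - 16 = (z - 4)(z + 4).
Hence p(z) = (z - 4) (z - 3) (z + 4), with roots -4, 3, 4.

-4, 3, 4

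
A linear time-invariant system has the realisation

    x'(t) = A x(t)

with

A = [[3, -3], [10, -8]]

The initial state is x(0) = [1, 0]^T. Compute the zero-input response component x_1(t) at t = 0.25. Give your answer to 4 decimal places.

det(sI - A) = s^2 - (tr A)s + det A, with tr A = 3 + (-8) = -5 and det A = 3·(-8) - (-3)·10 = -24 - (-30) = 6.
So p(s) = det(sI - A) = s^2 + 5s + 6.
Factor s^2 + 5s + 6: two numbers with sum -5 and product 6 are -2 and -3, so s^2 + 5s + 6 = (s + 2)(s + 3).
Hence p(s) = (s + 2) (s + 3), with roots -3, -2.
The eigenvalues -3, -2 are distinct and real, so A is diagonalisable and x(t) = e^{At} x(0) = V diag(e^{λ_i t}) V^{-1} x(0), where the columns of V are the eigenvectors.
λ = -3: A - (-3)I = [[6, -3], [10, -5]]. Row 1 gives 6·v1 + (-3)·v2 = 0, so take v_1 = [1, 2]^T.
λ = -2: A - (-2)I = [[5, -3], [10, -6]]. Row 1 gives 5·v1 + (-3)·v2 = 0, so take v_2 = [-3, -5]^T.
V = [v_1 v_2] = [[1, -3], [2, -5]] has det V = 1, so V^{-1} = adj(V)/det V = [[-5, 3], [-2, 1]].
Modal coordinates z(0) = V^{-1} x(0): (-5)·1 + 3·0 = -5; (-2)·1 + 1·0 = -2; so z(0) = [-5, -2]^T.
x_1(t) = Σ_i (v_i)_1 · z_i(0) · e^{λ_i t} (row 1 of V times the modal terms).
x_1(0.25) = 1·(-5)·e^{-3·0.25} + (-3)·(-2)·e^{-2·0.25} = (-5)·0.472367 + 6·0.606531 = 1.2774.

1.2774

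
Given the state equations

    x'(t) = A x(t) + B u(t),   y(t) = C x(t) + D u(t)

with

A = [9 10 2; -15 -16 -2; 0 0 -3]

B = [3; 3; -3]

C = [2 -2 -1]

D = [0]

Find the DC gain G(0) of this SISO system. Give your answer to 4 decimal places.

G(0) = C(-A)^{-1}B + D = -C A^{-1} B + D.
det A = -18, so A^{-1} = (1/-18)·adj(A) = [[-8/3, -5/3, -2/3], [5/2, 3/2, 2/3], [0, 0, -1/3]]
A^{-1} B = [-11, 10, 1]^T
C A^{-1} B = -43
G(0) = D - C A^{-1} B = 0 - (-43) = 43

43.0000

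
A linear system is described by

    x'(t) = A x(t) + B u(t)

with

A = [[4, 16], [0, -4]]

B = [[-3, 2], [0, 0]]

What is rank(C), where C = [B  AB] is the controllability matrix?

1

AB = [[-12, 8], [0, 0]]
Controllability matrix C = [B  AB] = [[-3, 2, -12, 8], [0, 0, 0, 0]]
Every column of C is a scalar multiple of column 1 = [-3, 0] (multipliers 1, -2/3, 4, -8/3), so the columns span a one-dimensional space.
C ≠ 0, hence rank(C) = 1.
rank(C) = 1 < n = 2, so the pair (A, B) is not completely controllable.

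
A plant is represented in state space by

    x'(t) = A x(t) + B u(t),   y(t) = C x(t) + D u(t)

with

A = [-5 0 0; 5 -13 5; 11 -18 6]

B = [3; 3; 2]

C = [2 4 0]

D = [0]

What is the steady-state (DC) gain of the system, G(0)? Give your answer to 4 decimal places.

3.5333

G(0) = C(-A)^{-1}B + D = -C A^{-1} B + D.
det A = -60, so A^{-1} = (1/-60)·adj(A) = [[-1/5, 0, 0], [-5/12, 1/2, -5/12], [-53/60, 3/2, -13/12]]
A^{-1} B = [-3/5, -7/12, -19/60]^T
C A^{-1} B = -53/15
G(0) = D - C A^{-1} B = 0 - (-53/15) = 53/15 ≈ 3.5333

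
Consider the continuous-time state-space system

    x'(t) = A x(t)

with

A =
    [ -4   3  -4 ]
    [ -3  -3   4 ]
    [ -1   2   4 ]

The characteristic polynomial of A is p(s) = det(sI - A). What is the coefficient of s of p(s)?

Expand det(sI - A) for the 3×3 matrix.
p(s) = s^3 + 3s^2 - 19s - 140.
(Check: constant term = det(-A) = (-1)^3 det A = -140; coefficient of s^2 = -tr A = 3.)
The coefficient of s is -19.

-19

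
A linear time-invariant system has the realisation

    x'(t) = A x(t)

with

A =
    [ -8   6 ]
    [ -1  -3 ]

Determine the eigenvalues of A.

-6, -5

det(sI - A) = s^2 - (tr A)s + det A, with tr A = (-8) + (-3) = -11 and det A = (-8)·(-3) - 6·(-1) = 24 - (-6) = 30.
So p(s) = det(sI - A) = s^2 + 11s + 30.
Factor s^2 + 11s + 30: two numbers with sum -11 and product 30 are -5 and -6, so s^2 + 11s + 30 = (s + 5)(s + 6).
Hence p(s) = (s + 5) (s + 6), with roots -6, -5.
All eigenvalues have negative real part, so the system is asymptotically stable.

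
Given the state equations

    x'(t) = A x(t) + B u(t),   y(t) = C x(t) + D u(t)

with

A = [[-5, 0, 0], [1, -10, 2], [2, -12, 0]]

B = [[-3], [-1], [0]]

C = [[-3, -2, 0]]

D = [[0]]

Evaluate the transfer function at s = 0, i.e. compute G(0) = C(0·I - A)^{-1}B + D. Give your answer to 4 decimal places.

2.0000

G(0) = C(-A)^{-1}B + D = -C A^{-1} B + D.
det A = -120, so A^{-1} = (1/-120)·adj(A) = [[-1/5, 0, 0], [-1/30, 0, -1/12], [-1/15, 1/2, -5/12]]
A^{-1} B = [3/5, 1/10, -3/10]^T
C A^{-1} B = -2
G(0) = D - C A^{-1} B = 0 - (-2) = 2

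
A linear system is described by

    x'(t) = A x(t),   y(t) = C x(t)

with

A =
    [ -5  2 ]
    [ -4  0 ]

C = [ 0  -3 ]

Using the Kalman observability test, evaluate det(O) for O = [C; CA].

CA = [[12, 0]]
Observability matrix O = [C; CA] = [[0, -3], [12, 0]]
det(O) = 0·0 - (-3)·12 = 0 - (-36) = 36
Since det(O) ≠ 0, rank(O) = 2 and the system is completely observable.

36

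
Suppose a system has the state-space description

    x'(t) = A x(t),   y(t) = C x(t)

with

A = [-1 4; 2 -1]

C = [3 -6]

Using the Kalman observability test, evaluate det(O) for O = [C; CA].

CA = [[-15, 18]]
Observability matrix O = [C; CA] = [[3, -6], [-15, 18]]
det(O) = 3·18 - (-6)·(-15) = 54 - 90 = -36
Since det(O) ≠ 0, rank(O) = 2 and the system is completely observable.

-36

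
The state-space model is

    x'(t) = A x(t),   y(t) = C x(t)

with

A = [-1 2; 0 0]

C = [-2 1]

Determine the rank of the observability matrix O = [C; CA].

2

CA = [[2, -4]]
Observability matrix O = [C; CA] = [[-2, 1], [2, -4]]
det(O) = (-2)·(-4) - 1·2 = 8 - 2 = 6 ≠ 0, so rank(O) = 2.
rank(O) = 2 = n, so the pair (A, C) is completely observable.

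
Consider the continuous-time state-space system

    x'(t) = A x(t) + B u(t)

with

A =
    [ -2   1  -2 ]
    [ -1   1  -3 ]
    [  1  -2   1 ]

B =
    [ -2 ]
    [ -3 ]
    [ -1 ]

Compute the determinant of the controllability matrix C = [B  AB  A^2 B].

AB = [[3], [2], [3]]
A^2B = [[-10], [-10], [2]]
Controllability matrix C = [B  AB  A^2B] = [[-2, 3, -10], [-3, 2, -10], [-1, 3, 2]]
Expanding along the first row, det(C) = (-2)·(2·2 - (-10)·3) - 3·((-3)·2 - (-10)·(-1)) + (-10)·((-3)·3 - 2·(-1)) = (-2)·34 - 3·(-16) + (-10)·(-7) = 50
Since det(C) ≠ 0, rank(C) = 3 and the system is completely controllable.

50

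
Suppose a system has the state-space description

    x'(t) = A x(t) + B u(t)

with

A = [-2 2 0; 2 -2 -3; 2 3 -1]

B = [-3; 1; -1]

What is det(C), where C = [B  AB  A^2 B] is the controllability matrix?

-245

AB = [[8], [-5], [-2]]
A^2B = [[-26], [32], [3]]
Controllability matrix C = [B  AB  A^2B] = [[-3, 8, -26], [1, -5, 32], [-1, -2, 3]]
Expanding along the first row, det(C) = (-3)·((-5)·3 - 32·(-2)) - 8·(1·3 - 32·(-1)) + (-26)·(1·(-2) - (-5)·(-1)) = (-3)·49 - 8·35 + (-26)·(-7) = -245
Since det(C) ≠ 0, rank(C) = 3 and the system is completely controllable.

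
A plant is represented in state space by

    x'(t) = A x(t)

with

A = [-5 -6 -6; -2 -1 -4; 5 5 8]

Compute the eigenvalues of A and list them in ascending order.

det(sI - A) = s^3 - (tr A)s^2 + (M11 + M22 + M33)s - det A, where Mii is the 2×2 principal minor of A obtained by deleting row i and column i.
tr A = (-5) + (-1) + 8 = 2; M11 = (-1)·8 - (-4)·5 = -8 - (-20) = 12; M22 = (-5)·8 - (-6)·5 = -40 - (-30) = -10; M33 = (-5)·(-1) - (-6)·(-2) = 5 - 12 = -7; sum of minors = -5.
det A = (-5)·((-1)·8 - (-4)·5) - (-6)·((-2)·8 - (-4)·5) + (-6)·((-2)·5 - (-1)·5) = (-5)·12 - (-6)·4 + (-6)·(-5) = -6.
So p(s) = det(sI - A) = s^3 - 2s^2 - 5s + 6.
Rational-root test: any integer root divides 6. Testing small divisors, s = 1 works: p(1) = 1 + (-2) + (-5) + 6 = 0, so (s - 1) is a factor.
Dividing, p(s) = (s - 1)(s^2 - s - 6).
Factor s^2 - s - 6: two numbers with sum 1 and product -6 are 3 and -2, so s^2 - s - 6 = (s - 3)(s + 2).
Hence p(s) = (s - 3) (s - 1) (s + 2), with roots -2, 1, 3.
At least one eigenvalue has non-negative real part, so the system is not asymptotically stable.

-2, 1, 3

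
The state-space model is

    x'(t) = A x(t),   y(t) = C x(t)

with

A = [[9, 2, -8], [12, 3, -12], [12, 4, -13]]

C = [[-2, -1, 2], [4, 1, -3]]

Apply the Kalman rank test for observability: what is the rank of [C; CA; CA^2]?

CA = [[-6, 1, 2], [12, -1, -5]]
CA^2 = [[-18, -1, 10], [36, 1, -19]]
Observability matrix O = [C; CA; CA^2] = [[-2, -1, 2], [4, 1, -3], [-6, 1, 2], [12, -1, -5], [-18, -1, 10], [36, 1, -19]]
The columns c1, c2, c3 of O are linearly dependent: c1 + 2·c2 + 2·c3 = 0 (check each entry), so rank(O) ≤ 2.
The 2×2 minor from rows 1, 2, columns 1, 2 is (-2)·1 - (-1)·4 = -2 - (-4) = 2 ≠ 0, so rank(O) = 2.
rank(O) = 2 < n = 3, so the pair (A, C) is not completely observable.

2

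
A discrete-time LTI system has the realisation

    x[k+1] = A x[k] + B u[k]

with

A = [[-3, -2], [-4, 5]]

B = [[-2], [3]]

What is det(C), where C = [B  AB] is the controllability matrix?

-46

AB = [[0], [23]]
Controllability matrix C = [B  AB] = [[-2, 0], [3, 23]]
det(C) = (-2)·23 - 0·3 = -46 - 0 = -46
Since det(C) ≠ 0, rank(C) = 2 and the system is completely controllable.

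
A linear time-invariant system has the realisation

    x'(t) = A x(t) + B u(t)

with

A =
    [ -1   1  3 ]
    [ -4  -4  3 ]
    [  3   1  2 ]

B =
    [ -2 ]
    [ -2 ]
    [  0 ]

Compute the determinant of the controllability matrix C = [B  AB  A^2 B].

AB = [[0], [16], [-8]]
A^2B = [[-8], [-88], [0]]
Controllability matrix C = [B  AB  A^2B] = [[-2, 0, -8], [-2, 16, -88], [0, -8, 0]]
Expanding along the first row, det(C) = (-2)·(16·0 - (-88)·(-8)) - 0·((-2)·0 - (-88)·0) + (-8)·((-2)·(-8) - 16·0) = (-2)·(-704) - 0·0 + (-8)·16 = 1280
Since det(C) ≠ 0, rank(C) = 3 and the system is completely controllable.

1280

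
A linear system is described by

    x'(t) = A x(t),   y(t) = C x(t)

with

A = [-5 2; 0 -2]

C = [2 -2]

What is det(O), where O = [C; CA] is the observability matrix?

-4

CA = [[-10, 8]]
Observability matrix O = [C; CA] = [[2, -2], [-10, 8]]
det(O) = 2·8 - (-2)·(-10) = 16 - 20 = -4
Since det(O) ≠ 0, rank(O) = 2 and the system is completely observable.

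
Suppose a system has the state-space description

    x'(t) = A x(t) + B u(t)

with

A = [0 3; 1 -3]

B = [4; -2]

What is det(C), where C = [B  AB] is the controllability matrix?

AB = [[-6], [10]]
Controllability matrix C = [B  AB] = [[4, -6], [-2, 10]]
det(C) = 4·10 - (-6)·(-2) = 40 - 12 = 28
Since det(C) ≠ 0, rank(C) = 2 and the system is completely controllable.

28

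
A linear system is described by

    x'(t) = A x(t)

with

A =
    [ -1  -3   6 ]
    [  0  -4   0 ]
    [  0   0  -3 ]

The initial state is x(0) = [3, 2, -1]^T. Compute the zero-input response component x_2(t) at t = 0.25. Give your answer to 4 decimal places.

det(sI - A) = s^3 - (tr A)s^2 + (M11 + M22 + M33)s - det A, where Mii is the 2×2 principal minor of A obtained by deleting row i and column i.
tr A = (-1) + (-4) + (-3) = -8; M11 = (-4)·(-3) - 0·0 = 12 - 0 = 12; M22 = (-1)·(-3) - 6·0 = 3 - 0 = 3; M33 = (-1)·(-4) - (-3)·0 = 4 - 0 = 4; sum of minors = 19.
det A = (-1)·((-4)·(-3) - 0·0) - (-3)·(0·(-3) - 0·0) + 6·(0·0 - (-4)·0) = (-1)·12 - (-3)·0 + 6·0 = -12.
So p(s) = det(sI - A) = s^3 + 8s^2 + 19s + 12.
Rational-root test: any integer root divides 12. Testing small divisors, s = -1 works: p(-1) = -1 + 8 + (-19) + 12 = 0, so (s + 1) is a factor.
Dividing, p(s) = (s + 1)(s^2 + 7s + 12).
Factor s^2 + 7s + 12: two numbers with sum -7 and product 12 are -3 and -4, so s^2 + 7s + 12 = (s + 3)(s + 4).
Hence p(s) = (s + 1) (s + 3) (s + 4), with roots -4, -3, -1.
The eigenvalues -4, -3, -1 are distinct and real, so A is diagonalisable and x(t) = e^{At} x(0) = V diag(e^{λ_i t}) V^{-1} x(0), where the columns of V are the eigenvectors.
λ = -4: A - (-4)I = [[3, -3, 6], [0, 0, 0], [0, 0, 1]]. v must be orthogonal to every row; (row 1) × (row 3) = [-3, -3, 0], so take v_1 = [1, 1, 0]^T.
λ = -3: A - (-3)I = [[2, -3, 6], [0, -1, 0], [0, 0, 0]]. v must be orthogonal to every row; (row 1) × (row 2) = [6, 0, -2], so take v_2 = [3, 0, -1]^T.
λ = -1: A - (-1)I = [[0, -3, 6], [0, -3, 0], [0, 0, -2]]. v must be orthogonal to every row; (row 1) × (row 2) = [18, 0, 0], so take v_3 = [1, 0, 0]^T.
V = [v_1 v_2 v_3] = [[1, 3, 1], [1, 0, 0], [0, -1, 0]] has det V = -1, so V^{-1} = adj(V)/det V = [[0, 1, 0], [0, 0, -1], [1, -1, 3]].
Modal coordinates z(0) = V^{-1} x(0): 0·3 + 1·2 + 0·(-1) = 2; 0·3 + 0·2 + (-1)·(-1) = 1; 1·3 + (-1)·2 + 3·(-1) = -2; so z(0) = [2, 1, -2]^T.
x_2(t) = Σ_i (v_i)_2 · z_i(0) · e^{λ_i t} (row 2 of V times the modal terms).
x_2(0.25) = 1·2·e^{-4·0.25} + 0·1·e^{-3·0.25} + 0·(-2)·e^{-1·0.25} = 2·0.367879 + 0·0.472367 + 0·0.778801 = 0.7358.

0.7358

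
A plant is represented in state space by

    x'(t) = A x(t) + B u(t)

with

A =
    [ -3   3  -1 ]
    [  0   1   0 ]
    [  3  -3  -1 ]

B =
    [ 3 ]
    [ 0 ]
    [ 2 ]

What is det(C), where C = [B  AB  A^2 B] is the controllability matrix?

0

AB = [[-11], [0], [7]]
A^2B = [[26], [0], [-40]]
Controllability matrix C = [B  AB  A^2B] = [[3, -11, 26], [0, 0, 0], [2, 7, -40]]
Expanding along the first row, det(C) = 3·(0·(-40) - 0·7) - (-11)·(0·(-40) - 0·2) + 26·(0·7 - 0·2) = 3·0 - (-11)·0 + 26·0 = 0
Since det(C) = 0, rank(C) < 3 and the system is not completely controllable.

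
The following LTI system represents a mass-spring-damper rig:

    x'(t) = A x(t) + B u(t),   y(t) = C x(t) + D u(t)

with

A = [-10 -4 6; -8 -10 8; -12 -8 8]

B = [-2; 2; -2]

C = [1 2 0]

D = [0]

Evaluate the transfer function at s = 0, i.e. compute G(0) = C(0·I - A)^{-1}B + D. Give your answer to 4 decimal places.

G(0) = C(-A)^{-1}B + D = -C A^{-1} B + D.
det A = -48, so A^{-1} = (1/-48)·adj(A) = [[1/3, 1/3, -7/12], [2/3, 1/6, -2/3], [7/6, 2/3, -17/12]]
A^{-1} B = [7/6, 1/3, 11/6]^T
C A^{-1} B = 11/6
G(0) = D - C A^{-1} B = 0 - (11/6) = -11/6 ≈ -1.8333

-1.8333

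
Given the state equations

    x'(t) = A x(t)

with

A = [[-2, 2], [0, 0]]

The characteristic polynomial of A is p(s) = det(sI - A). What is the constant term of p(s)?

0

For a 2×2 matrix, det(sI - A) = s^2 - (tr A)s + det A.
tr A = -2, det A = 0.
So p(s) = s^2 + 2s.
The constant term is 0.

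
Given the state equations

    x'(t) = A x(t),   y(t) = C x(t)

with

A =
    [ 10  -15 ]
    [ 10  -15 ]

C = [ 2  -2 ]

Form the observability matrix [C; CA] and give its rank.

1

CA = [[0, 0]]
Observability matrix O = [C; CA] = [[2, -2], [0, 0]]
Every row of O is a scalar multiple of row 1 = [2, -2] (multipliers 1, 0), so the rows span a one-dimensional space.
O ≠ 0, hence rank(O) = 1.
rank(O) = 1 < n = 2, so the pair (A, C) is not completely observable.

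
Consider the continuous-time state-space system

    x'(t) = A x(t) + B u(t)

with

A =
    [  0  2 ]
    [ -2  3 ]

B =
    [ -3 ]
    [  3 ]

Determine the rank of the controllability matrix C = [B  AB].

2

AB = [[6], [15]]
Controllability matrix C = [B  AB] = [[-3, 6], [3, 15]]
det(C) = (-3)·15 - 6·3 = -45 - 18 = -63 ≠ 0, so rank(C) = 2.
rank(C) = 2 = n, so the pair (A, B) is completely controllable.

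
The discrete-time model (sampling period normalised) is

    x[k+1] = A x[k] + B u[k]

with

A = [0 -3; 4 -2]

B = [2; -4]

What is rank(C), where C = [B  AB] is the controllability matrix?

2

AB = [[12], [16]]
Controllability matrix C = [B  AB] = [[2, 12], [-4, 16]]
det(C) = 2·16 - 12·(-4) = 32 - (-48) = 80 ≠ 0, so rank(C) = 2.
rank(C) = 2 = n, so the pair (A, B) is completely controllable.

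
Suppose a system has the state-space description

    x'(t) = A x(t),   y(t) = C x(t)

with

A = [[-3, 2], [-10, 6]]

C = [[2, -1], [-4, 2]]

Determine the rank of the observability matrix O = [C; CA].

1

CA = [[4, -2], [-8, 4]]
Observability matrix O = [C; CA] = [[2, -1], [-4, 2], [4, -2], [-8, 4]]
Every row of O is a scalar multiple of row 1 = [2, -1] (multipliers 1, -2, 2, -4), so the rows span a one-dimensional space.
O ≠ 0, hence rank(O) = 1.
rank(O) = 1 < n = 2, so the pair (A, C) is not completely observable.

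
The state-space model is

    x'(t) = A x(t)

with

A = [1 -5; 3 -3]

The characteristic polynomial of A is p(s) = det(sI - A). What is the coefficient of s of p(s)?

For a 2×2 matrix, det(sI - A) = s^2 - (tr A)s + det A.
tr A = -2, det A = 12.
So p(s) = s^2 + 2s + 12.
The coefficient of s is 2.

2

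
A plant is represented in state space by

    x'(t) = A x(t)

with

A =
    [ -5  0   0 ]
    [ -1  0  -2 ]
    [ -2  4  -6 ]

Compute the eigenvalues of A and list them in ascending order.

det(sI - A) = s^3 - (tr A)s^2 + (M11 + M22 + M33)s - det A, where Mii is the 2×2 principal minor of A obtained by deleting row i and column i.
tr A = (-5) + 0 + (-6) = -11; M11 = 0·(-6) - (-2)·4 = 0 - (-8) = 8; M22 = (-5)·(-6) - 0·(-2) = 30 - 0 = 30; M33 = (-5)·0 - 0·(-1) = 0 - 0 = 0; sum of minors = 38.
det A = (-5)·(0·(-6) - (-2)·4) - 0·((-1)·(-6) - (-2)·(-2)) + 0·((-1)·4 - 0·(-2)) = (-5)·8 - 0·2 + 0·(-4) = -40.
So p(s) = det(sI - A) = s^3 + 11s^2 + 38s + 40.
Rational-root test: any integer root divides 40. Testing small divisors, s = -2 works: p(-2) = -8 + 44 + (-76) + 40 = 0, so (s + 2) is a factor.
Dividing, p(s) = (s + 2)(s^2 + 9s + 20).
Factor s^2 + 9s + 20: two numbers with sum -9 and product 20 are -4 and -5, so s^2 + 9s + 20 = (s + 4)(s + 5).
Hence p(s) = (s + 2) (s + 4) (s + 5), with roots -5, -4, -2.
All eigenvalues have negative real part, so the system is asymptotically stable.

-5, -4, -2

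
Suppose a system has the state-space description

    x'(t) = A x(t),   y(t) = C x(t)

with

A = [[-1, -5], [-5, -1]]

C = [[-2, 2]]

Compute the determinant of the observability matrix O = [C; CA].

CA = [[-8, 8]]
Observability matrix O = [C; CA] = [[-2, 2], [-8, 8]]
det(O) = (-2)·8 - 2·(-8) = -16 - (-16) = 0
Since det(O) = 0, rank(O) < 2 and the system is not completely observable.

0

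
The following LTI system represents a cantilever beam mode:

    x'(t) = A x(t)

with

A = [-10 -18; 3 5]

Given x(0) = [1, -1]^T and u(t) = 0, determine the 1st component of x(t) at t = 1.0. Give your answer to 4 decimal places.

det(sI - A) = s^2 - (tr A)s + det A, with tr A = (-10) + 5 = -5 and det A = (-10)·5 - (-18)·3 = -50 - (-54) = 4.
So p(s) = det(sI - A) = s^2 + 5s + 4.
Factor s^2 + 5s + 4: two numbers with sum -5 and product 4 are -1 and -4, so s^2 + 5s + 4 = (s + 1)(s + 4).
Hence p(s) = (s + 1) (s + 4), with roots -4, -1.
The eigenvalues -4, -1 are distinct and real, so A is diagonalisable and x(t) = e^{At} x(0) = V diag(e^{λ_i t}) V^{-1} x(0), where the columns of V are the eigenvectors.
λ = -4: A - (-4)I = [[-6, -18], [3, 9]]. Row 1 gives (-6)·v1 + (-18)·v2 = 0, so take v_1 = [3, -1]^T.
λ = -1: A - (-1)I = [[-9, -18], [3, 6]]. Row 1 gives (-9)·v1 + (-18)·v2 = 0, so take v_2 = [2, -1]^T.
V = [v_1 v_2] = [[3, 2], [-1, -1]] has det V = -1, so V^{-1} = adj(V)/det V = [[1, 2], [-1, -3]].
Modal coordinates z(0) = V^{-1} x(0): 1·1 + 2·(-1) = -1; (-1)·1 + (-3)·(-1) = 2; so z(0) = [-1, 2]^T.
x_1(t) = Σ_i (v_i)_1 · z_i(0) · e^{λ_i t} (row 1 of V times the modal terms).
x_1(1.0) = 3·(-1)·e^{-4·1.0} + 2·2·e^{-1·1.0} = (-3)·0.018316 + 4·0.367879 = 1.4166.

1.4166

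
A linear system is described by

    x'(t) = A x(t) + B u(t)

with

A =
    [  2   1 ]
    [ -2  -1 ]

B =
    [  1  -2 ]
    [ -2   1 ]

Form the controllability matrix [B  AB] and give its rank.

AB = [[0, -3], [0, 3]]
Controllability matrix C = [B  AB] = [[1, -2, 0, -3], [-2, 1, 0, 3]]
Take the 2×2 submatrix of C formed by columns 1, 2: [[1, -2], [-2, 1]]. Its determinant is 1·1 - (-2)·(-2) = 1 - 4 = -3 ≠ 0.
So rank(C) ≥ 2; since C has 2 rows, rank(C) = 2.
rank(C) = 2 = n, so the pair (A, B) is completely controllable.

2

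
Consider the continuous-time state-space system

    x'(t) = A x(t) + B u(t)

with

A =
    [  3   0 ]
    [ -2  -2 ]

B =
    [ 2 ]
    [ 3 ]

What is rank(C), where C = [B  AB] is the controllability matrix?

AB = [[6], [-10]]
Controllability matrix C = [B  AB] = [[2, 6], [3, -10]]
det(C) = 2·(-10) - 6·3 = -20 - 18 = -38 ≠ 0, so rank(C) = 2.
rank(C) = 2 = n, so the pair (A, B) is completely controllable.

2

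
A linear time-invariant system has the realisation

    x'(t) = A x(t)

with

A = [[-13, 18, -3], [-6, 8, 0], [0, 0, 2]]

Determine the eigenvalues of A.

det(sI - A) = s^3 - (tr A)s^2 + (M11 + M22 + M33)s - det A, where Mii is the 2×2 principal minor of A obtained by deleting row i and column i.
tr A = (-13) + 8 + 2 = -3; M11 = 8·2 - 0·0 = 16 - 0 = 16; M22 = (-13)·2 - (-3)·0 = -26 - 0 = -26; M33 = (-13)·8 - 18·(-6) = -104 - (-108) = 4; sum of minors = -6.
det A = (-13)·(8·2 - 0·0) - 18·((-6)·2 - 0·0) + (-3)·((-6)·0 - 8·0) = (-13)·16 - 18·(-12) + (-3)·0 = 8.
So p(s) = det(sI - A) = s^3 + 3s^2 - 6s - 8.
Rational-root test: any integer root divides -8. Testing small divisors, s = -1 works: p(-1) = -1 + 3 + 6 + (-8) = 0, so (s + 1) is a factor.
Dividing, p(s) = (s + 1)(s^2 + 2s - 8).
Factor s^2 + 2s - 8: two numbers with sum -2 and product -8 are 2 and -4, so s^2 + 2s - 8 = (s - 2)(s + 4).
Hence p(s) = (s - 2) (s + 1) (s + 4), with roots -4, -1, 2.
At least one eigenvalue has non-negative real part, so the system is not asymptotically stable.

-4, -1, 2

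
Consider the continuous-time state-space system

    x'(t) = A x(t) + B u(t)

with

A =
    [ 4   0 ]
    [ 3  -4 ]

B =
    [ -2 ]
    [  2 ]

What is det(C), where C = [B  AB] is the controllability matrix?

AB = [[-8], [-14]]
Controllability matrix C = [B  AB] = [[-2, -8], [2, -14]]
det(C) = (-2)·(-14) - (-8)·2 = 28 - (-16) = 44
Since det(C) ≠ 0, rank(C) = 2 and the system is completely controllable.

44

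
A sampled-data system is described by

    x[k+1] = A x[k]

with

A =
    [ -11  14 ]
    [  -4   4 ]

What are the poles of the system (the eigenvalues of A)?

det(zI - A) = z^2 - (tr A)z + det A, with tr A = (-11) + 4 = -7 and det A = (-11)·4 - 14·(-4) = -44 - (-56) = 12.
So p(z) = det(zI - A) = z^2 + 7z + 12.
Factor z^2 + 7z + 12: two numbers with sum -7 and product 12 are -3 and -4, so z^2 + 7z + 12 = (z + 3)(z + 4).
Hence p(z) = (z + 3) (z + 4), with roots -4, -3.

-4, -3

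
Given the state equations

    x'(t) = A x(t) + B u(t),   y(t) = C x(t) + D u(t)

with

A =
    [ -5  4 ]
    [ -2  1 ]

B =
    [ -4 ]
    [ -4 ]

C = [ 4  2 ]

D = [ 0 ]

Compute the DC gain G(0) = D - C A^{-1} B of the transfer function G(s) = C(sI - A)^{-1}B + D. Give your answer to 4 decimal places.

G(0) = C(-A)^{-1}B + D = -C A^{-1} B + D.
det A = 3, so A^{-1} = (1/3)·adj(A) = [[1/3, -4/3], [2/3, -5/3]]
A^{-1} B = [4, 4]^T
C A^{-1} B = 24
G(0) = D - C A^{-1} B = 0 - (24) = -24

-24.0000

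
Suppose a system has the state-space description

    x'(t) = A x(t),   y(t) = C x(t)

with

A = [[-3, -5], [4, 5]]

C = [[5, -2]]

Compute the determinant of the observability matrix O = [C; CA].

-221

CA = [[-23, -35]]
Observability matrix O = [C; CA] = [[5, -2], [-23, -35]]
det(O) = 5·(-35) - (-2)·(-23) = -175 - 46 = -221
Since det(O) ≠ 0, rank(O) = 2 and the system is completely observable.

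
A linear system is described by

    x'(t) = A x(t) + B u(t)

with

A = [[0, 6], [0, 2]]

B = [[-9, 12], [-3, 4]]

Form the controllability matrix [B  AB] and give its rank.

1

AB = [[-18, 24], [-6, 8]]
Controllability matrix C = [B  AB] = [[-9, 12, -18, 24], [-3, 4, -6, 8]]
Every column of C is a scalar multiple of column 1 = [-9, -3] (multipliers 1, -4/3, 2, -8/3), so the columns span a one-dimensional space.
C ≠ 0, hence rank(C) = 1.
rank(C) = 1 < n = 2, so the pair (A, B) is not completely controllable.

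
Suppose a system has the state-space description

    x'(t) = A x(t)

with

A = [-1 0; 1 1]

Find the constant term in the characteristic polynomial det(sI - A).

-1

For a 2×2 matrix, det(sI - A) = s^2 - (tr A)s + det A.
tr A = 0, det A = -1.
So p(s) = s^2 - 1.
The constant term is -1.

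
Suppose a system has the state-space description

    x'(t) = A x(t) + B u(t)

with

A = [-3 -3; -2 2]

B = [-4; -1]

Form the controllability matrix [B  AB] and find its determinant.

-9

AB = [[15], [6]]
Controllability matrix C = [B  AB] = [[-4, 15], [-1, 6]]
det(C) = (-4)·6 - 15·(-1) = -24 - (-15) = -9
Since det(C) ≠ 0, rank(C) = 2 and the system is completely controllable.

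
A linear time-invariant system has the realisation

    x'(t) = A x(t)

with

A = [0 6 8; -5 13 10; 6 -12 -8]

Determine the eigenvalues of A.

det(sI - A) = s^3 - (tr A)s^2 + (M11 + M22 + M33)s - det A, where Mii is the 2×2 principal minor of A obtained by deleting row i and column i.
tr A = 0 + 13 + (-8) = 5; M11 = 13·(-8) - 10·(-12) = -104 - (-120) = 16; M22 = 0·(-8) - 8·6 = 0 - 48 = -48; M33 = 0·13 - 6·(-5) = 0 - (-30) = 30; sum of minors = -2.
det A = 0·(13·(-8) - 10·(-12)) - 6·((-5)·(-8) - 10·6) + 8·((-5)·(-12) - 13·6) = 0·16 - 6·(-20) + 8·(-18) = -24.
So p(s) = det(sI - A) = s^3 - 5s^2 - 2s + 24.
Rational-root test: any integer root divides 24. Testing small divisors, s = -2 works: p(-2) = -8 + (-20) + 4 + 24 = 0, so (s + 2) is a factor.
Dividing, p(s) = (s + 2)(s^2 - 7s + 12).
Factor s^2 - 7s + 12: two numbers with sum 7 and product 12 are 4 and 3, so s^2 - 7s + 12 = (s - 4)(s - 3).
Hence p(s) = (s - 4) (s - 3) (s + 2), with roots -2, 3, 4.
At least one eigenvalue has non-negative real part, so the system is not asymptotically stable.

-2, 3, 4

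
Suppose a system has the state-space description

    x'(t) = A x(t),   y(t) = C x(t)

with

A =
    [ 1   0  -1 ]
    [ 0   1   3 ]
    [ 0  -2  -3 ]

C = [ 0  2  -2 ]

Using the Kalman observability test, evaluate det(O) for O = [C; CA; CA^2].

CA = [[0, 6, 12]]
CA^2 = [[0, -18, -18]]
Observability matrix O = [C; CA; CA^2] = [[0, 2, -2], [0, 6, 12], [0, -18, -18]]
Expanding along the first row, det(O) = 0·(6·(-18) - 12·(-18)) - 2·(0·(-18) - 12·0) + (-2)·(0·(-18) - 6·0) = 0·108 - 2·0 + (-2)·0 = 0
Since det(O) = 0, rank(O) < 3 and the system is not completely observable.

0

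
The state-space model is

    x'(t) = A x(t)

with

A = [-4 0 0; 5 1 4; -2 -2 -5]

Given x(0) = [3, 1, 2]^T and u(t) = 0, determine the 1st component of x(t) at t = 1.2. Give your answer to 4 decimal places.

0.0247

det(sI - A) = s^3 - (tr A)s^2 + (M11 + M22 + M33)s - det A, where Mii is the 2×2 principal minor of A obtained by deleting row i and column i.
tr A = (-4) + 1 + (-5) = -8; M11 = 1·(-5) - 4·(-2) = -5 - (-8) = 3; M22 = (-4)·(-5) - 0·(-2) = 20 - 0 = 20; M33 = (-4)·1 - 0·5 = -4 - 0 = -4; sum of minors = 19.
det A = (-4)·(1·(-5) - 4·(-2)) - 0·(5·(-5) - 4·(-2)) + 0·(5·(-2) - 1·(-2)) = (-4)·3 - 0·(-17) + 0·(-8) = -12.
So p(s) = det(sI - A) = s^3 + 8s^2 + 19s + 12.
Rational-root test: any integer root divides 12. Testing small divisors, s = -1 works: p(-1) = -1 + 8 + (-19) + 12 = 0, so (s + 1) is a factor.
Dividing, p(s) = (s + 1)(s^2 + 7s + 12).
Factor s^2 + 7s + 12: two numbers with sum -7 and product 12 are -3 and -4, so s^2 + 7s + 12 = (s + 3)(s + 4).
Hence p(s) = (s + 1) (s + 3) (s + 4), with roots -4, -3, -1.
The eigenvalues -4, -3, -1 are distinct and real, so A is diagonalisable and x(t) = e^{At} x(0) = V diag(e^{λ_i t}) V^{-1} x(0), where the columns of V are the eigenvectors.
λ = -4: A - (-4)I = [[0, 0, 0], [5, 5, 4], [-2, -2, -1]]. v must be orthogonal to every row; (row 2) × (row 3) = [3, -3, 0], so take v_1 = [1, -1, 0]^T.
λ = -3: A - (-3)I = [[-1, 0, 0], [5, 4, 4], [-2, -2, -2]]. v must be orthogonal to every row; (row 1) × (row 2) = [0, 4, -4], so take v_2 = [0, -1, 1]^T.
λ = -1: A - (-1)I = [[-3, 0, 0], [5, 2, 4], [-2, -2, -4]]. v must be orthogonal to every row; (row 1) × (row 2) = [0, 12, -6], so take v_3 = [0, -2, 1]^T.
V = [v_1 v_2 v_3] = [[1, 0, 0], [-1, -1, -2], [0, 1, 1]] has det V = 1, so V^{-1} = adj(V)/det V = [[1, 0, 0], [1, 1, 2], [-1, -1, -1]].
Modal coordinates z(0) = V^{-1} x(0): 1·3 + 0·1 + 0·2 = 3; 1·3 + 1·1 + 2·2 = 8; (-1)·3 + (-1)·1 + (-1)·2 = -6; so z(0) = [3, 8, -6]^T.
x_1(t) = Σ_i (v_i)_1 · z_i(0) · e^{λ_i t} (row 1 of V times the modal terms).
x_1(1.2) = 1·3·e^{-4·1.2} + 0·8·e^{-3·1.2} + 0·(-6)·e^{-1·1.2} = 3·0.008230 + 0·0.027324 + 0·0.301194 = 0.0247.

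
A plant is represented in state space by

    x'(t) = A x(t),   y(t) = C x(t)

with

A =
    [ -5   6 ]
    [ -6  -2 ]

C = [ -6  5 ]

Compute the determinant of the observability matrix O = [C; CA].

CA = [[0, -46]]
Observability matrix O = [C; CA] = [[-6, 5], [0, -46]]
det(O) = (-6)·(-46) - 5·0 = 276 - 0 = 276
Since det(O) ≠ 0, rank(O) = 2 and the system is completely observable.

276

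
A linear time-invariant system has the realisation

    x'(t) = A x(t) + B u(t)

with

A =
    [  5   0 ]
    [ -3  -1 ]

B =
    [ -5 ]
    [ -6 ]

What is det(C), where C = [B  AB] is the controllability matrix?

AB = [[-25], [21]]
Controllability matrix C = [B  AB] = [[-5, -25], [-6, 21]]
det(C) = (-5)·21 - (-25)·(-6) = -105 - 150 = -255
Since det(C) ≠ 0, rank(C) = 2 and the system is completely controllable.

-255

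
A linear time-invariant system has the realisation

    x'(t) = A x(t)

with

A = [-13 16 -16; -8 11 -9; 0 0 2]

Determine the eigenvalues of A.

det(sI - A) = s^3 - (tr A)s^2 + (M11 + M22 + M33)s - det A, where Mii is the 2×2 principal minor of A obtained by deleting row i and column i.
tr A = (-13) + 11 + 2 = 0; M11 = 11·2 - (-9)·0 = 22 - 0 = 22; M22 = (-13)·2 - (-16)·0 = -26 - 0 = -26; M33 = (-13)·11 - 16·(-8) = -143 - (-128) = -15; sum of minors = -19.
det A = (-13)·(11·2 - (-9)·0) - 16·((-8)·2 - (-9)·0) + (-16)·((-8)·0 - 11·0) = (-13)·22 - 16·(-16) + (-16)·0 = -30.
So p(s) = det(sI - A) = s^3 - 19s + 30.
Rational-root test: any integer root divides 30. Testing small divisors, s = 2 works: p(2) = 8 + 0 + (-38) + 30 = 0, so (s - 2) is a factor.
Dividing, p(s) = (s - 2)(s^2 + 2s - 15).
Factor s^2 + 2s - 15: two numbers with sum -2 and product -15 are 3 and -5, so s^2 + 2s - 15 = (s - 3)(s + 5).
Hence p(s) = (s - 3) (s - 2) (s + 5), with roots -5, 2, 3.
At least one eigenvalue has non-negative real part, so the system is not asymptotically stable.

-5, 2, 3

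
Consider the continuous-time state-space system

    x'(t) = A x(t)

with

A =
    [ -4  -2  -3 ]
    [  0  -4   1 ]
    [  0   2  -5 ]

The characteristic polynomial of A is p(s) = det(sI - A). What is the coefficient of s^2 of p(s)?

13

Expand det(sI - A) for the 3×3 matrix.
p(s) = s^3 + 13s^2 + 54s + 72.
(Check: constant term = det(-A) = (-1)^3 det A = 72; coefficient of s^2 = -tr A = 13.)
The coefficient of s^2 is 13.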